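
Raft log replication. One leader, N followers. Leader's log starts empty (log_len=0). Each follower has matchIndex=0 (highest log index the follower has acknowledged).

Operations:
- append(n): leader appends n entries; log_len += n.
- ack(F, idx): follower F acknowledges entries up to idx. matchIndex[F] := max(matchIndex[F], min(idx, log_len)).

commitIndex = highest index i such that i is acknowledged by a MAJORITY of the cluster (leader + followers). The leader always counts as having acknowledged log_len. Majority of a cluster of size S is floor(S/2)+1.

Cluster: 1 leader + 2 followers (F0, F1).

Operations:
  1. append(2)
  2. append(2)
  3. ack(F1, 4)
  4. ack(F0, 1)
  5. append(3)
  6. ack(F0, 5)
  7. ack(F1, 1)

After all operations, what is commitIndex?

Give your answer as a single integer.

Op 1: append 2 -> log_len=2
Op 2: append 2 -> log_len=4
Op 3: F1 acks idx 4 -> match: F0=0 F1=4; commitIndex=4
Op 4: F0 acks idx 1 -> match: F0=1 F1=4; commitIndex=4
Op 5: append 3 -> log_len=7
Op 6: F0 acks idx 5 -> match: F0=5 F1=4; commitIndex=5
Op 7: F1 acks idx 1 -> match: F0=5 F1=4; commitIndex=5

Answer: 5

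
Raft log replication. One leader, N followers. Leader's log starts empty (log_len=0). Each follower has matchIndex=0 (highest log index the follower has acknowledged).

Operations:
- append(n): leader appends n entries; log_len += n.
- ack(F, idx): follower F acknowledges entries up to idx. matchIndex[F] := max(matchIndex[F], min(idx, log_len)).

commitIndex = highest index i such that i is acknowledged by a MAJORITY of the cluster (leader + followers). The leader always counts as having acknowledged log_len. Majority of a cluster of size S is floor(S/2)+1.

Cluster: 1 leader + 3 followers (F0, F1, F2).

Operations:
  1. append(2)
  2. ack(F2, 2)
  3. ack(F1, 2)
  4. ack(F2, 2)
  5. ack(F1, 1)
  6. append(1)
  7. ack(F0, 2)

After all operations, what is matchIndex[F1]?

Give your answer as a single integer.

Op 1: append 2 -> log_len=2
Op 2: F2 acks idx 2 -> match: F0=0 F1=0 F2=2; commitIndex=0
Op 3: F1 acks idx 2 -> match: F0=0 F1=2 F2=2; commitIndex=2
Op 4: F2 acks idx 2 -> match: F0=0 F1=2 F2=2; commitIndex=2
Op 5: F1 acks idx 1 -> match: F0=0 F1=2 F2=2; commitIndex=2
Op 6: append 1 -> log_len=3
Op 7: F0 acks idx 2 -> match: F0=2 F1=2 F2=2; commitIndex=2

Answer: 2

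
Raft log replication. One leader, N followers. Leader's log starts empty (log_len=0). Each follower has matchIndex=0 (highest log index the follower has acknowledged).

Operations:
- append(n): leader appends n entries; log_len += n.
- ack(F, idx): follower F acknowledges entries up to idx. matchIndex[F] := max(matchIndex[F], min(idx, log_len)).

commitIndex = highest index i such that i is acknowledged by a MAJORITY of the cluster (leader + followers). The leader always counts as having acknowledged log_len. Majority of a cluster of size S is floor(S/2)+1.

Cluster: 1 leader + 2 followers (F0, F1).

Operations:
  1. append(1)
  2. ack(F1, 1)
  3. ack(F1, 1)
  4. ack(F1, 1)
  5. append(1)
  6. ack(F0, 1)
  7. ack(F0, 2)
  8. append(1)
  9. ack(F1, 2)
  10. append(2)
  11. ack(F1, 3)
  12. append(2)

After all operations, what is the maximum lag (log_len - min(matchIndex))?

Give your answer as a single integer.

Answer: 5

Derivation:
Op 1: append 1 -> log_len=1
Op 2: F1 acks idx 1 -> match: F0=0 F1=1; commitIndex=1
Op 3: F1 acks idx 1 -> match: F0=0 F1=1; commitIndex=1
Op 4: F1 acks idx 1 -> match: F0=0 F1=1; commitIndex=1
Op 5: append 1 -> log_len=2
Op 6: F0 acks idx 1 -> match: F0=1 F1=1; commitIndex=1
Op 7: F0 acks idx 2 -> match: F0=2 F1=1; commitIndex=2
Op 8: append 1 -> log_len=3
Op 9: F1 acks idx 2 -> match: F0=2 F1=2; commitIndex=2
Op 10: append 2 -> log_len=5
Op 11: F1 acks idx 3 -> match: F0=2 F1=3; commitIndex=3
Op 12: append 2 -> log_len=7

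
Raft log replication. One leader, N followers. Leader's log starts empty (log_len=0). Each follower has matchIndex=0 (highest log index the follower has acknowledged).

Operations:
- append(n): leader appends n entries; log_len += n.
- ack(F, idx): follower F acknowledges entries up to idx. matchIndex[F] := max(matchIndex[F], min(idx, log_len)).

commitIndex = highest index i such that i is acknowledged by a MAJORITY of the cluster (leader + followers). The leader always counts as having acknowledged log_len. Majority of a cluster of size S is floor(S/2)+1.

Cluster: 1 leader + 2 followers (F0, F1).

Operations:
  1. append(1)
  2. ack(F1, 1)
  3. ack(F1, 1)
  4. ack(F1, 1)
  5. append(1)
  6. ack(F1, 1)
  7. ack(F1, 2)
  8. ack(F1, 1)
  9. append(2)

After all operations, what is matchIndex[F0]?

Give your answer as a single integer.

Op 1: append 1 -> log_len=1
Op 2: F1 acks idx 1 -> match: F0=0 F1=1; commitIndex=1
Op 3: F1 acks idx 1 -> match: F0=0 F1=1; commitIndex=1
Op 4: F1 acks idx 1 -> match: F0=0 F1=1; commitIndex=1
Op 5: append 1 -> log_len=2
Op 6: F1 acks idx 1 -> match: F0=0 F1=1; commitIndex=1
Op 7: F1 acks idx 2 -> match: F0=0 F1=2; commitIndex=2
Op 8: F1 acks idx 1 -> match: F0=0 F1=2; commitIndex=2
Op 9: append 2 -> log_len=4

Answer: 0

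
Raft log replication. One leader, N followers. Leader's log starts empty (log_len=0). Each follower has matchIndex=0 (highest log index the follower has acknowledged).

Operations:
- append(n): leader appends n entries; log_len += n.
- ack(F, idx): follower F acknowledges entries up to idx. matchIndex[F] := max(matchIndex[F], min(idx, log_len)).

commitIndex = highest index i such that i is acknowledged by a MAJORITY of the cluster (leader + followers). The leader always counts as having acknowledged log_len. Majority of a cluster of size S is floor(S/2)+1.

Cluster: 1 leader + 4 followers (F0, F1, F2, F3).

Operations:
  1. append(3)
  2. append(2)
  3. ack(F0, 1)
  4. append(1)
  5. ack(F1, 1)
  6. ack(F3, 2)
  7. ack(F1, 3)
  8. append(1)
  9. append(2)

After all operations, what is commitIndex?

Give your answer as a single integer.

Answer: 2

Derivation:
Op 1: append 3 -> log_len=3
Op 2: append 2 -> log_len=5
Op 3: F0 acks idx 1 -> match: F0=1 F1=0 F2=0 F3=0; commitIndex=0
Op 4: append 1 -> log_len=6
Op 5: F1 acks idx 1 -> match: F0=1 F1=1 F2=0 F3=0; commitIndex=1
Op 6: F3 acks idx 2 -> match: F0=1 F1=1 F2=0 F3=2; commitIndex=1
Op 7: F1 acks idx 3 -> match: F0=1 F1=3 F2=0 F3=2; commitIndex=2
Op 8: append 1 -> log_len=7
Op 9: append 2 -> log_len=9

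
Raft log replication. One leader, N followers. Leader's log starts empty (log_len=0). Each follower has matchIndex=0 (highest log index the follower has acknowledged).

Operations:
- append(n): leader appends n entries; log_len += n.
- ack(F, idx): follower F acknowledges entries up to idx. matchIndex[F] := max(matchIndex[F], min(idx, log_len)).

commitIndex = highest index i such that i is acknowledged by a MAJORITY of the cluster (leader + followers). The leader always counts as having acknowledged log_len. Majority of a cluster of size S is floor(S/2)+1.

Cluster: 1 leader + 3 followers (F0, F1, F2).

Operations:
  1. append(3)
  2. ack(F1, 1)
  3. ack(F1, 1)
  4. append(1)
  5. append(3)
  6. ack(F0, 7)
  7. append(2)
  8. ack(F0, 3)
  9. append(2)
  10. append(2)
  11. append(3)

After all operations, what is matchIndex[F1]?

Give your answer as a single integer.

Op 1: append 3 -> log_len=3
Op 2: F1 acks idx 1 -> match: F0=0 F1=1 F2=0; commitIndex=0
Op 3: F1 acks idx 1 -> match: F0=0 F1=1 F2=0; commitIndex=0
Op 4: append 1 -> log_len=4
Op 5: append 3 -> log_len=7
Op 6: F0 acks idx 7 -> match: F0=7 F1=1 F2=0; commitIndex=1
Op 7: append 2 -> log_len=9
Op 8: F0 acks idx 3 -> match: F0=7 F1=1 F2=0; commitIndex=1
Op 9: append 2 -> log_len=11
Op 10: append 2 -> log_len=13
Op 11: append 3 -> log_len=16

Answer: 1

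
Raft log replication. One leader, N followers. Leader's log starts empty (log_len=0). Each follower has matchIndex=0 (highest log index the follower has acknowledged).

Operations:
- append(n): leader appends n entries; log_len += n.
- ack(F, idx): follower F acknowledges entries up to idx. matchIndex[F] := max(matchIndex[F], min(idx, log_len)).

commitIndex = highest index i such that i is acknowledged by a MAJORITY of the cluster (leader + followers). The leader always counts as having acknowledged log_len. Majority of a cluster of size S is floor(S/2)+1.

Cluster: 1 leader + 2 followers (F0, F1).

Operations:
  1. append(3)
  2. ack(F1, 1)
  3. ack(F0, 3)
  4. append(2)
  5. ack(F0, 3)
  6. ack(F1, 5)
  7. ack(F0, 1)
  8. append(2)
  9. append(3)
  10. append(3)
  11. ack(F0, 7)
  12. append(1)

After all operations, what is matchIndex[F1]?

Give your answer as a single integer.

Answer: 5

Derivation:
Op 1: append 3 -> log_len=3
Op 2: F1 acks idx 1 -> match: F0=0 F1=1; commitIndex=1
Op 3: F0 acks idx 3 -> match: F0=3 F1=1; commitIndex=3
Op 4: append 2 -> log_len=5
Op 5: F0 acks idx 3 -> match: F0=3 F1=1; commitIndex=3
Op 6: F1 acks idx 5 -> match: F0=3 F1=5; commitIndex=5
Op 7: F0 acks idx 1 -> match: F0=3 F1=5; commitIndex=5
Op 8: append 2 -> log_len=7
Op 9: append 3 -> log_len=10
Op 10: append 3 -> log_len=13
Op 11: F0 acks idx 7 -> match: F0=7 F1=5; commitIndex=7
Op 12: append 1 -> log_len=14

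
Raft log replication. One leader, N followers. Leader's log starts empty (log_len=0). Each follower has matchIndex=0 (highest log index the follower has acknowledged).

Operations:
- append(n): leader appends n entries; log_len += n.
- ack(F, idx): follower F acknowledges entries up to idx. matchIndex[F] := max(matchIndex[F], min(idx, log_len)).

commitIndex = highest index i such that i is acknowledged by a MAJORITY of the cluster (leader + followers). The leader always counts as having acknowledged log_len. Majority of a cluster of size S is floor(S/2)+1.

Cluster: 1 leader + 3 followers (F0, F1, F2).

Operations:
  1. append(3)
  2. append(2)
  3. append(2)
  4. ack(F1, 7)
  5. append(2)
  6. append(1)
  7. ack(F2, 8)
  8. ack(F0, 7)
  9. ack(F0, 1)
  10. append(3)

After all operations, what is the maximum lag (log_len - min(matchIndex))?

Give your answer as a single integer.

Answer: 6

Derivation:
Op 1: append 3 -> log_len=3
Op 2: append 2 -> log_len=5
Op 3: append 2 -> log_len=7
Op 4: F1 acks idx 7 -> match: F0=0 F1=7 F2=0; commitIndex=0
Op 5: append 2 -> log_len=9
Op 6: append 1 -> log_len=10
Op 7: F2 acks idx 8 -> match: F0=0 F1=7 F2=8; commitIndex=7
Op 8: F0 acks idx 7 -> match: F0=7 F1=7 F2=8; commitIndex=7
Op 9: F0 acks idx 1 -> match: F0=7 F1=7 F2=8; commitIndex=7
Op 10: append 3 -> log_len=13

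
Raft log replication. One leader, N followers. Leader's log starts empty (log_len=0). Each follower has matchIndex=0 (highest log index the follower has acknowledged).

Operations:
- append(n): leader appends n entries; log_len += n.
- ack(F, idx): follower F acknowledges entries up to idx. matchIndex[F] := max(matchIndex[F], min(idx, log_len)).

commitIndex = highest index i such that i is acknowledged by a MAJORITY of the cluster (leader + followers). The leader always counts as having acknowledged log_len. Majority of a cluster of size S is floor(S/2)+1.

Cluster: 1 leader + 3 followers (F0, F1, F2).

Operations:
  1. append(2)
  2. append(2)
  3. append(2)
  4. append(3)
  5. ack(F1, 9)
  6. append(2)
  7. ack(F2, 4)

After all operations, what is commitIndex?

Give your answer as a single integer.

Answer: 4

Derivation:
Op 1: append 2 -> log_len=2
Op 2: append 2 -> log_len=4
Op 3: append 2 -> log_len=6
Op 4: append 3 -> log_len=9
Op 5: F1 acks idx 9 -> match: F0=0 F1=9 F2=0; commitIndex=0
Op 6: append 2 -> log_len=11
Op 7: F2 acks idx 4 -> match: F0=0 F1=9 F2=4; commitIndex=4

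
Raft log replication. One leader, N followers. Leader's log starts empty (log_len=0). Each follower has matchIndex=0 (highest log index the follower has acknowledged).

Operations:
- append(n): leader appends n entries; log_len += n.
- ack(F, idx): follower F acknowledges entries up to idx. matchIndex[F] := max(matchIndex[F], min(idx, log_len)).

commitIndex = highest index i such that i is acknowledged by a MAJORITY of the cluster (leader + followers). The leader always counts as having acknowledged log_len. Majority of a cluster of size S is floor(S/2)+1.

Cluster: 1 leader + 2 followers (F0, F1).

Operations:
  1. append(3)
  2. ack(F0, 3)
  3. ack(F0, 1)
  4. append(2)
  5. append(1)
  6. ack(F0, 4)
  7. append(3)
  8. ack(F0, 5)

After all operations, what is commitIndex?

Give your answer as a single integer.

Answer: 5

Derivation:
Op 1: append 3 -> log_len=3
Op 2: F0 acks idx 3 -> match: F0=3 F1=0; commitIndex=3
Op 3: F0 acks idx 1 -> match: F0=3 F1=0; commitIndex=3
Op 4: append 2 -> log_len=5
Op 5: append 1 -> log_len=6
Op 6: F0 acks idx 4 -> match: F0=4 F1=0; commitIndex=4
Op 7: append 3 -> log_len=9
Op 8: F0 acks idx 5 -> match: F0=5 F1=0; commitIndex=5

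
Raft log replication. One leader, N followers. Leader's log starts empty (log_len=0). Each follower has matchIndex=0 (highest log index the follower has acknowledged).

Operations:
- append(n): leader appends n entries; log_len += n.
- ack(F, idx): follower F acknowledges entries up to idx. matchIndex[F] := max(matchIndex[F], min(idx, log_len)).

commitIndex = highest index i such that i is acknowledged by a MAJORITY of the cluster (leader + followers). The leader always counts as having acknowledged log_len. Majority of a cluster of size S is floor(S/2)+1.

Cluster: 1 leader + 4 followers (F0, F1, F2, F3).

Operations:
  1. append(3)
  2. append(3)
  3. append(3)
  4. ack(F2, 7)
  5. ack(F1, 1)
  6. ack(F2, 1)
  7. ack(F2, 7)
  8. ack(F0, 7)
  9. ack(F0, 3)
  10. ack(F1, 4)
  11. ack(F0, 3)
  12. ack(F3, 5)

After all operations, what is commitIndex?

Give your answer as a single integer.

Answer: 7

Derivation:
Op 1: append 3 -> log_len=3
Op 2: append 3 -> log_len=6
Op 3: append 3 -> log_len=9
Op 4: F2 acks idx 7 -> match: F0=0 F1=0 F2=7 F3=0; commitIndex=0
Op 5: F1 acks idx 1 -> match: F0=0 F1=1 F2=7 F3=0; commitIndex=1
Op 6: F2 acks idx 1 -> match: F0=0 F1=1 F2=7 F3=0; commitIndex=1
Op 7: F2 acks idx 7 -> match: F0=0 F1=1 F2=7 F3=0; commitIndex=1
Op 8: F0 acks idx 7 -> match: F0=7 F1=1 F2=7 F3=0; commitIndex=7
Op 9: F0 acks idx 3 -> match: F0=7 F1=1 F2=7 F3=0; commitIndex=7
Op 10: F1 acks idx 4 -> match: F0=7 F1=4 F2=7 F3=0; commitIndex=7
Op 11: F0 acks idx 3 -> match: F0=7 F1=4 F2=7 F3=0; commitIndex=7
Op 12: F3 acks idx 5 -> match: F0=7 F1=4 F2=7 F3=5; commitIndex=7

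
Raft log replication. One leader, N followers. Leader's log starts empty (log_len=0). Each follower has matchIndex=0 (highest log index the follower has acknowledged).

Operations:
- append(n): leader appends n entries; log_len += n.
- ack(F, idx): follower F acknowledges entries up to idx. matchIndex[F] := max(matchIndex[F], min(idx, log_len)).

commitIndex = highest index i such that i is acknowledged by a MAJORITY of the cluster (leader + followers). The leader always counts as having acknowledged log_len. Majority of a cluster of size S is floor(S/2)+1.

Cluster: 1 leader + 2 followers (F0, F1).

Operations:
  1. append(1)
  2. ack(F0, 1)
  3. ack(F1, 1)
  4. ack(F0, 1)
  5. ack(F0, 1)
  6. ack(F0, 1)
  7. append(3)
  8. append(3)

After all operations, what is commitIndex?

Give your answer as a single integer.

Answer: 1

Derivation:
Op 1: append 1 -> log_len=1
Op 2: F0 acks idx 1 -> match: F0=1 F1=0; commitIndex=1
Op 3: F1 acks idx 1 -> match: F0=1 F1=1; commitIndex=1
Op 4: F0 acks idx 1 -> match: F0=1 F1=1; commitIndex=1
Op 5: F0 acks idx 1 -> match: F0=1 F1=1; commitIndex=1
Op 6: F0 acks idx 1 -> match: F0=1 F1=1; commitIndex=1
Op 7: append 3 -> log_len=4
Op 8: append 3 -> log_len=7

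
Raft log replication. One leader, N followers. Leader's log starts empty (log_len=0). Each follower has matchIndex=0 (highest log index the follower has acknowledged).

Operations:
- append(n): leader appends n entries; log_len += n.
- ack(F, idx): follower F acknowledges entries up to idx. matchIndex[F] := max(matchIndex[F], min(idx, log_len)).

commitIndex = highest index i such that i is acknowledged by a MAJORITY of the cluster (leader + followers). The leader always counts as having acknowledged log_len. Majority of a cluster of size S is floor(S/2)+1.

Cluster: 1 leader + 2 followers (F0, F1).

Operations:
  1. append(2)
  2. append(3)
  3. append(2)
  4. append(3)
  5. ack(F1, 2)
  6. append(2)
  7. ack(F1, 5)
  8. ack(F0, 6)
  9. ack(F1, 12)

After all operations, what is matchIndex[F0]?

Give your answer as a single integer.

Op 1: append 2 -> log_len=2
Op 2: append 3 -> log_len=5
Op 3: append 2 -> log_len=7
Op 4: append 3 -> log_len=10
Op 5: F1 acks idx 2 -> match: F0=0 F1=2; commitIndex=2
Op 6: append 2 -> log_len=12
Op 7: F1 acks idx 5 -> match: F0=0 F1=5; commitIndex=5
Op 8: F0 acks idx 6 -> match: F0=6 F1=5; commitIndex=6
Op 9: F1 acks idx 12 -> match: F0=6 F1=12; commitIndex=12

Answer: 6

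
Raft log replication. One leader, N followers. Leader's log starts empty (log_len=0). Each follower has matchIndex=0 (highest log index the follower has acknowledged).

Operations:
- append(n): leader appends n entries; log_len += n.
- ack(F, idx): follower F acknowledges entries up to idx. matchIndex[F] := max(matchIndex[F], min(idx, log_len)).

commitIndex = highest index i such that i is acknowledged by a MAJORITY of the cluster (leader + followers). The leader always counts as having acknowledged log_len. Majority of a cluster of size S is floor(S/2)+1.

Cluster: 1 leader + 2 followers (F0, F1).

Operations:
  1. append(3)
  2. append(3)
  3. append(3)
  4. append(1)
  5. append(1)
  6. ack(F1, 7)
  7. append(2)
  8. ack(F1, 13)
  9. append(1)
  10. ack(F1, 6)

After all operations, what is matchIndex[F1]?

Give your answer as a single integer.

Answer: 13

Derivation:
Op 1: append 3 -> log_len=3
Op 2: append 3 -> log_len=6
Op 3: append 3 -> log_len=9
Op 4: append 1 -> log_len=10
Op 5: append 1 -> log_len=11
Op 6: F1 acks idx 7 -> match: F0=0 F1=7; commitIndex=7
Op 7: append 2 -> log_len=13
Op 8: F1 acks idx 13 -> match: F0=0 F1=13; commitIndex=13
Op 9: append 1 -> log_len=14
Op 10: F1 acks idx 6 -> match: F0=0 F1=13; commitIndex=13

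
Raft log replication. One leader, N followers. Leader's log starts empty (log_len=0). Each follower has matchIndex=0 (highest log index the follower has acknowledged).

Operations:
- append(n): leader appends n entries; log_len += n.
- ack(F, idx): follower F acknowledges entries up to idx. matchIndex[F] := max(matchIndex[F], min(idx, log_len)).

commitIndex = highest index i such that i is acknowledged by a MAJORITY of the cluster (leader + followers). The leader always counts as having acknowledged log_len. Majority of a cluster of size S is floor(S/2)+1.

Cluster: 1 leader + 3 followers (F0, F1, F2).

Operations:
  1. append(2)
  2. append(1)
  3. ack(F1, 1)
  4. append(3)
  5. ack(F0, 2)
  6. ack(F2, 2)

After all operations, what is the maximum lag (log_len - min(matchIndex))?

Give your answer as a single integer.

Answer: 5

Derivation:
Op 1: append 2 -> log_len=2
Op 2: append 1 -> log_len=3
Op 3: F1 acks idx 1 -> match: F0=0 F1=1 F2=0; commitIndex=0
Op 4: append 3 -> log_len=6
Op 5: F0 acks idx 2 -> match: F0=2 F1=1 F2=0; commitIndex=1
Op 6: F2 acks idx 2 -> match: F0=2 F1=1 F2=2; commitIndex=2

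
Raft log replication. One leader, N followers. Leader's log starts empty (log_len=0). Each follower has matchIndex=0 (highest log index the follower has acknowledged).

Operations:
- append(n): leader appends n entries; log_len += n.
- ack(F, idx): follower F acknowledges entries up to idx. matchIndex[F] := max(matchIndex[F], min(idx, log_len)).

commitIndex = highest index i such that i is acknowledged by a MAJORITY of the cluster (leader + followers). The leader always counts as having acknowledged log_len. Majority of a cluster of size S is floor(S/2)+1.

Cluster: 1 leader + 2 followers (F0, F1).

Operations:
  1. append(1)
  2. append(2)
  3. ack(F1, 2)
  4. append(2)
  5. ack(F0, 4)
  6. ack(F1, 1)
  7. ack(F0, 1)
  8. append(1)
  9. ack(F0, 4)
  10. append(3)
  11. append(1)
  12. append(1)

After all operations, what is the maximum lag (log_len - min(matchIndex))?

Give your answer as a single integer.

Op 1: append 1 -> log_len=1
Op 2: append 2 -> log_len=3
Op 3: F1 acks idx 2 -> match: F0=0 F1=2; commitIndex=2
Op 4: append 2 -> log_len=5
Op 5: F0 acks idx 4 -> match: F0=4 F1=2; commitIndex=4
Op 6: F1 acks idx 1 -> match: F0=4 F1=2; commitIndex=4
Op 7: F0 acks idx 1 -> match: F0=4 F1=2; commitIndex=4
Op 8: append 1 -> log_len=6
Op 9: F0 acks idx 4 -> match: F0=4 F1=2; commitIndex=4
Op 10: append 3 -> log_len=9
Op 11: append 1 -> log_len=10
Op 12: append 1 -> log_len=11

Answer: 9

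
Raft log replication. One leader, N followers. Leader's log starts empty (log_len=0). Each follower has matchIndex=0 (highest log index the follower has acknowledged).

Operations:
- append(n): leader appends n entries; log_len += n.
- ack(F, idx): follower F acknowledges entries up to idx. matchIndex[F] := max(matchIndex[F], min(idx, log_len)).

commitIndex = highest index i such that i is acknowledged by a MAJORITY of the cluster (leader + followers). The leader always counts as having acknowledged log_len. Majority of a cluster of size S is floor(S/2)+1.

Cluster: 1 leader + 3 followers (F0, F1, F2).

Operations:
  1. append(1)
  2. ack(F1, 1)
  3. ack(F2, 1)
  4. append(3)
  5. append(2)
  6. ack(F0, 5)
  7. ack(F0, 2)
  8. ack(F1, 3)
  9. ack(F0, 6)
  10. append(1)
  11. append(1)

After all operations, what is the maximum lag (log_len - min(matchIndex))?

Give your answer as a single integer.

Op 1: append 1 -> log_len=1
Op 2: F1 acks idx 1 -> match: F0=0 F1=1 F2=0; commitIndex=0
Op 3: F2 acks idx 1 -> match: F0=0 F1=1 F2=1; commitIndex=1
Op 4: append 3 -> log_len=4
Op 5: append 2 -> log_len=6
Op 6: F0 acks idx 5 -> match: F0=5 F1=1 F2=1; commitIndex=1
Op 7: F0 acks idx 2 -> match: F0=5 F1=1 F2=1; commitIndex=1
Op 8: F1 acks idx 3 -> match: F0=5 F1=3 F2=1; commitIndex=3
Op 9: F0 acks idx 6 -> match: F0=6 F1=3 F2=1; commitIndex=3
Op 10: append 1 -> log_len=7
Op 11: append 1 -> log_len=8

Answer: 7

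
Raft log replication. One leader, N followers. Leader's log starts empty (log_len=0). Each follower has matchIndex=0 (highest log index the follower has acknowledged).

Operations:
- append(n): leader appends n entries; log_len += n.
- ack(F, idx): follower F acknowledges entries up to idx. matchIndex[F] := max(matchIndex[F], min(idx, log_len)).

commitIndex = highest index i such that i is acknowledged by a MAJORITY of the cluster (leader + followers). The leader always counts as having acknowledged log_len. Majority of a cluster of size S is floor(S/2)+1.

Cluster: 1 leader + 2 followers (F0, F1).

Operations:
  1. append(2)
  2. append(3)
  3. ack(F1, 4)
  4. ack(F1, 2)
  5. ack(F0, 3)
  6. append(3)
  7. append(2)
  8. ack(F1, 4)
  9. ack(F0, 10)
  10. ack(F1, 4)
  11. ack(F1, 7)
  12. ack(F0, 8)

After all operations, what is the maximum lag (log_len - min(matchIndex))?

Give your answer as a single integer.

Op 1: append 2 -> log_len=2
Op 2: append 3 -> log_len=5
Op 3: F1 acks idx 4 -> match: F0=0 F1=4; commitIndex=4
Op 4: F1 acks idx 2 -> match: F0=0 F1=4; commitIndex=4
Op 5: F0 acks idx 3 -> match: F0=3 F1=4; commitIndex=4
Op 6: append 3 -> log_len=8
Op 7: append 2 -> log_len=10
Op 8: F1 acks idx 4 -> match: F0=3 F1=4; commitIndex=4
Op 9: F0 acks idx 10 -> match: F0=10 F1=4; commitIndex=10
Op 10: F1 acks idx 4 -> match: F0=10 F1=4; commitIndex=10
Op 11: F1 acks idx 7 -> match: F0=10 F1=7; commitIndex=10
Op 12: F0 acks idx 8 -> match: F0=10 F1=7; commitIndex=10

Answer: 3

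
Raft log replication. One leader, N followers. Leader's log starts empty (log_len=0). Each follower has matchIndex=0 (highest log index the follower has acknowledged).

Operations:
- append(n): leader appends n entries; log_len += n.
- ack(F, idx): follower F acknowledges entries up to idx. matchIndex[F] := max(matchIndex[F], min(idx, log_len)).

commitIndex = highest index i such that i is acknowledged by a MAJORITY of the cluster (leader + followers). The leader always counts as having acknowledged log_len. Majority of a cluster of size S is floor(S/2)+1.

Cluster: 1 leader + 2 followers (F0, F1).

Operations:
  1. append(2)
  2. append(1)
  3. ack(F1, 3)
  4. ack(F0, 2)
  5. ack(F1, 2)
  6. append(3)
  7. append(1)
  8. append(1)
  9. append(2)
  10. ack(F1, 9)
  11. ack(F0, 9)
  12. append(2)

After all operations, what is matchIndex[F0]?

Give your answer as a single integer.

Op 1: append 2 -> log_len=2
Op 2: append 1 -> log_len=3
Op 3: F1 acks idx 3 -> match: F0=0 F1=3; commitIndex=3
Op 4: F0 acks idx 2 -> match: F0=2 F1=3; commitIndex=3
Op 5: F1 acks idx 2 -> match: F0=2 F1=3; commitIndex=3
Op 6: append 3 -> log_len=6
Op 7: append 1 -> log_len=7
Op 8: append 1 -> log_len=8
Op 9: append 2 -> log_len=10
Op 10: F1 acks idx 9 -> match: F0=2 F1=9; commitIndex=9
Op 11: F0 acks idx 9 -> match: F0=9 F1=9; commitIndex=9
Op 12: append 2 -> log_len=12

Answer: 9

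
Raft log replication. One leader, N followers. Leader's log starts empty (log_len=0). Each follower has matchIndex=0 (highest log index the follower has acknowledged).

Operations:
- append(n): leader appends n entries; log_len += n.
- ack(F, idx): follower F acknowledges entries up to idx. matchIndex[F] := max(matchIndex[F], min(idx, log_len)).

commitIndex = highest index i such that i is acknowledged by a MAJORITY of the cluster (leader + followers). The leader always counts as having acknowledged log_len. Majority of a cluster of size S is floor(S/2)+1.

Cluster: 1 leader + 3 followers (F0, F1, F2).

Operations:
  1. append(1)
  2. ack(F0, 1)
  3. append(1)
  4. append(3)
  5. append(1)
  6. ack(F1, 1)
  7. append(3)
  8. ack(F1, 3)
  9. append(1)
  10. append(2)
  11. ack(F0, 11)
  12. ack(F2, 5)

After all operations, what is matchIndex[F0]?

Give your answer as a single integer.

Op 1: append 1 -> log_len=1
Op 2: F0 acks idx 1 -> match: F0=1 F1=0 F2=0; commitIndex=0
Op 3: append 1 -> log_len=2
Op 4: append 3 -> log_len=5
Op 5: append 1 -> log_len=6
Op 6: F1 acks idx 1 -> match: F0=1 F1=1 F2=0; commitIndex=1
Op 7: append 3 -> log_len=9
Op 8: F1 acks idx 3 -> match: F0=1 F1=3 F2=0; commitIndex=1
Op 9: append 1 -> log_len=10
Op 10: append 2 -> log_len=12
Op 11: F0 acks idx 11 -> match: F0=11 F1=3 F2=0; commitIndex=3
Op 12: F2 acks idx 5 -> match: F0=11 F1=3 F2=5; commitIndex=5

Answer: 11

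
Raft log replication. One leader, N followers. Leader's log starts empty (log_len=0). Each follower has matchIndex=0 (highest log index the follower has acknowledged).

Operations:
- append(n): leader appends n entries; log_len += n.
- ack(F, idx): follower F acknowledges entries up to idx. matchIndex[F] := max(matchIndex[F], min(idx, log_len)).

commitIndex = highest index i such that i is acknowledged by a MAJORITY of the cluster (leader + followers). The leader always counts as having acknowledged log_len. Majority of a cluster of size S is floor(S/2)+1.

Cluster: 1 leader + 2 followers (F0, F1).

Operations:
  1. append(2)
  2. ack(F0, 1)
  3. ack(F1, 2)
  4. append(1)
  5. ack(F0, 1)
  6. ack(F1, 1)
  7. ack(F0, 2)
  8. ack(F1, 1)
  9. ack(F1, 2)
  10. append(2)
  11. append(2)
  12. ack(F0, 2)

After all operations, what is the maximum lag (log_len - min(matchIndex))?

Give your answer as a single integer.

Op 1: append 2 -> log_len=2
Op 2: F0 acks idx 1 -> match: F0=1 F1=0; commitIndex=1
Op 3: F1 acks idx 2 -> match: F0=1 F1=2; commitIndex=2
Op 4: append 1 -> log_len=3
Op 5: F0 acks idx 1 -> match: F0=1 F1=2; commitIndex=2
Op 6: F1 acks idx 1 -> match: F0=1 F1=2; commitIndex=2
Op 7: F0 acks idx 2 -> match: F0=2 F1=2; commitIndex=2
Op 8: F1 acks idx 1 -> match: F0=2 F1=2; commitIndex=2
Op 9: F1 acks idx 2 -> match: F0=2 F1=2; commitIndex=2
Op 10: append 2 -> log_len=5
Op 11: append 2 -> log_len=7
Op 12: F0 acks idx 2 -> match: F0=2 F1=2; commitIndex=2

Answer: 5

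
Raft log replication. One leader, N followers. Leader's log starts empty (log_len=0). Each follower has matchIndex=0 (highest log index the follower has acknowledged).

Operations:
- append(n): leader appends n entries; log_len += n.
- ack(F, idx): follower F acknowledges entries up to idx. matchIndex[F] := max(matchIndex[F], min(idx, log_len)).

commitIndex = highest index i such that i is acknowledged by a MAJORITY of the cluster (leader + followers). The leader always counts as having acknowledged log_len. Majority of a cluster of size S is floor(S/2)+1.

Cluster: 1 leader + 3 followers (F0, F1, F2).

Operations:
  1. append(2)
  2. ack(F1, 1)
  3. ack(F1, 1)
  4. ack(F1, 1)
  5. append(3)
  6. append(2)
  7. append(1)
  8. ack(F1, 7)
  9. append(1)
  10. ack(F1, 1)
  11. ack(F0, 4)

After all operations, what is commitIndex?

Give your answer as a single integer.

Answer: 4

Derivation:
Op 1: append 2 -> log_len=2
Op 2: F1 acks idx 1 -> match: F0=0 F1=1 F2=0; commitIndex=0
Op 3: F1 acks idx 1 -> match: F0=0 F1=1 F2=0; commitIndex=0
Op 4: F1 acks idx 1 -> match: F0=0 F1=1 F2=0; commitIndex=0
Op 5: append 3 -> log_len=5
Op 6: append 2 -> log_len=7
Op 7: append 1 -> log_len=8
Op 8: F1 acks idx 7 -> match: F0=0 F1=7 F2=0; commitIndex=0
Op 9: append 1 -> log_len=9
Op 10: F1 acks idx 1 -> match: F0=0 F1=7 F2=0; commitIndex=0
Op 11: F0 acks idx 4 -> match: F0=4 F1=7 F2=0; commitIndex=4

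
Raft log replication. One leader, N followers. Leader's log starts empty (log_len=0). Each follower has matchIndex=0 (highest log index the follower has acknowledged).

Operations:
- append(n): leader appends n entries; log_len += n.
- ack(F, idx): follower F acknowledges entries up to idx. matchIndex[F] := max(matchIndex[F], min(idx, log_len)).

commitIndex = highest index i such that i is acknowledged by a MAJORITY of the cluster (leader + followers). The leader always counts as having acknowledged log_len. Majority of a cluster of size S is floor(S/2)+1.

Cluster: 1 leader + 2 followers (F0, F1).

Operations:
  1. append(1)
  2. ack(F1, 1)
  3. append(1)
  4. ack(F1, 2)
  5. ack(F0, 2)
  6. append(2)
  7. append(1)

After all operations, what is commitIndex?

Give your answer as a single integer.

Answer: 2

Derivation:
Op 1: append 1 -> log_len=1
Op 2: F1 acks idx 1 -> match: F0=0 F1=1; commitIndex=1
Op 3: append 1 -> log_len=2
Op 4: F1 acks idx 2 -> match: F0=0 F1=2; commitIndex=2
Op 5: F0 acks idx 2 -> match: F0=2 F1=2; commitIndex=2
Op 6: append 2 -> log_len=4
Op 7: append 1 -> log_len=5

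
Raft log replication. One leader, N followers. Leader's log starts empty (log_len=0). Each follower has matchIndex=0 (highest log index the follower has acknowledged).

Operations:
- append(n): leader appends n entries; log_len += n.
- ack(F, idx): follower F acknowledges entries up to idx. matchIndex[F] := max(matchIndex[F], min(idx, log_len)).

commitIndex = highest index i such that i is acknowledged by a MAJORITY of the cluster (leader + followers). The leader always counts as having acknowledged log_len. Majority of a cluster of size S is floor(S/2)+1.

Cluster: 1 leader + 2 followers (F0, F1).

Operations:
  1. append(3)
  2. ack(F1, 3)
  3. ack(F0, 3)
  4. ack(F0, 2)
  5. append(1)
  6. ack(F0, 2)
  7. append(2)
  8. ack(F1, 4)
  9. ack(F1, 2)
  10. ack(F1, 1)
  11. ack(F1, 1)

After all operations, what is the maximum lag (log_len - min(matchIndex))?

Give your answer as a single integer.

Op 1: append 3 -> log_len=3
Op 2: F1 acks idx 3 -> match: F0=0 F1=3; commitIndex=3
Op 3: F0 acks idx 3 -> match: F0=3 F1=3; commitIndex=3
Op 4: F0 acks idx 2 -> match: F0=3 F1=3; commitIndex=3
Op 5: append 1 -> log_len=4
Op 6: F0 acks idx 2 -> match: F0=3 F1=3; commitIndex=3
Op 7: append 2 -> log_len=6
Op 8: F1 acks idx 4 -> match: F0=3 F1=4; commitIndex=4
Op 9: F1 acks idx 2 -> match: F0=3 F1=4; commitIndex=4
Op 10: F1 acks idx 1 -> match: F0=3 F1=4; commitIndex=4
Op 11: F1 acks idx 1 -> match: F0=3 F1=4; commitIndex=4

Answer: 3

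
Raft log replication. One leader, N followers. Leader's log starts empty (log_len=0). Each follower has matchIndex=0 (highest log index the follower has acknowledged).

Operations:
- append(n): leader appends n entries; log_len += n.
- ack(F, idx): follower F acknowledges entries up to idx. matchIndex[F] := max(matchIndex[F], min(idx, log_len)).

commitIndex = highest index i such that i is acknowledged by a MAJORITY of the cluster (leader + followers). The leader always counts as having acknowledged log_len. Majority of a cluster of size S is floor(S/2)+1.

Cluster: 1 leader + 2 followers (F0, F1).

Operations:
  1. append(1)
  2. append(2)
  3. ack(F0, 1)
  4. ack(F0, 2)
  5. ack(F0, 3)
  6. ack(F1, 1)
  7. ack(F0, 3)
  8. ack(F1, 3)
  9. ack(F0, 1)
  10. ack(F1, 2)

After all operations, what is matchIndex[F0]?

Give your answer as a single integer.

Op 1: append 1 -> log_len=1
Op 2: append 2 -> log_len=3
Op 3: F0 acks idx 1 -> match: F0=1 F1=0; commitIndex=1
Op 4: F0 acks idx 2 -> match: F0=2 F1=0; commitIndex=2
Op 5: F0 acks idx 3 -> match: F0=3 F1=0; commitIndex=3
Op 6: F1 acks idx 1 -> match: F0=3 F1=1; commitIndex=3
Op 7: F0 acks idx 3 -> match: F0=3 F1=1; commitIndex=3
Op 8: F1 acks idx 3 -> match: F0=3 F1=3; commitIndex=3
Op 9: F0 acks idx 1 -> match: F0=3 F1=3; commitIndex=3
Op 10: F1 acks idx 2 -> match: F0=3 F1=3; commitIndex=3

Answer: 3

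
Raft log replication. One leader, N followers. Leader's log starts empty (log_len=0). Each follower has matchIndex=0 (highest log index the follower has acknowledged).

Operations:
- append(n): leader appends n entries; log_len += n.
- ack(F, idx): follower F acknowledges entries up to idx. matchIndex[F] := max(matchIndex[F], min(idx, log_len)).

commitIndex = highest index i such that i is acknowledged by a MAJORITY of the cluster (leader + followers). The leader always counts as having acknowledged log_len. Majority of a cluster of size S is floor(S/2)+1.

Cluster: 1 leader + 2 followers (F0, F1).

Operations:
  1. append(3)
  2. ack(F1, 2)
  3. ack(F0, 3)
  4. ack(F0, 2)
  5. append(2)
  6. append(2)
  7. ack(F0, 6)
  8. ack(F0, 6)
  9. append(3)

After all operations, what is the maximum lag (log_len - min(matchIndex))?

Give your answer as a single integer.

Op 1: append 3 -> log_len=3
Op 2: F1 acks idx 2 -> match: F0=0 F1=2; commitIndex=2
Op 3: F0 acks idx 3 -> match: F0=3 F1=2; commitIndex=3
Op 4: F0 acks idx 2 -> match: F0=3 F1=2; commitIndex=3
Op 5: append 2 -> log_len=5
Op 6: append 2 -> log_len=7
Op 7: F0 acks idx 6 -> match: F0=6 F1=2; commitIndex=6
Op 8: F0 acks idx 6 -> match: F0=6 F1=2; commitIndex=6
Op 9: append 3 -> log_len=10

Answer: 8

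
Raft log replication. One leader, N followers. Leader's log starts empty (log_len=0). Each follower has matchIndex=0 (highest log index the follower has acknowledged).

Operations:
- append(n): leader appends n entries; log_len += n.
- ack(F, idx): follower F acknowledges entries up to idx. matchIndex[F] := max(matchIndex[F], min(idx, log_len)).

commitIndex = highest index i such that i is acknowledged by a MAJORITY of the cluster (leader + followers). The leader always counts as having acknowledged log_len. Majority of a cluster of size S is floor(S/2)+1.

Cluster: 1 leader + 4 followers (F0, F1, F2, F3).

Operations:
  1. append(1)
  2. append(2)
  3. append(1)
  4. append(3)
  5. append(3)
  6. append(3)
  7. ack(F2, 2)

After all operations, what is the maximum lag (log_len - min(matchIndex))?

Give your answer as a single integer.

Answer: 13

Derivation:
Op 1: append 1 -> log_len=1
Op 2: append 2 -> log_len=3
Op 3: append 1 -> log_len=4
Op 4: append 3 -> log_len=7
Op 5: append 3 -> log_len=10
Op 6: append 3 -> log_len=13
Op 7: F2 acks idx 2 -> match: F0=0 F1=0 F2=2 F3=0; commitIndex=0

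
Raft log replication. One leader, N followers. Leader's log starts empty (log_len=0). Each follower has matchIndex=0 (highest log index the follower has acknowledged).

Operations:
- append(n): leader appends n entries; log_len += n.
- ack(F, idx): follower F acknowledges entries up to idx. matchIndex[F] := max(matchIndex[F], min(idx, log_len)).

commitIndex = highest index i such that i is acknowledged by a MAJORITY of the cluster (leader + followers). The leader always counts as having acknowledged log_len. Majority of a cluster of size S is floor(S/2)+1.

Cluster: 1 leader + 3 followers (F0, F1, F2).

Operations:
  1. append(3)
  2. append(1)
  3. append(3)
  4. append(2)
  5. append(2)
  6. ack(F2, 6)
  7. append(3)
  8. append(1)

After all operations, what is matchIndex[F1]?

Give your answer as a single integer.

Answer: 0

Derivation:
Op 1: append 3 -> log_len=3
Op 2: append 1 -> log_len=4
Op 3: append 3 -> log_len=7
Op 4: append 2 -> log_len=9
Op 5: append 2 -> log_len=11
Op 6: F2 acks idx 6 -> match: F0=0 F1=0 F2=6; commitIndex=0
Op 7: append 3 -> log_len=14
Op 8: append 1 -> log_len=15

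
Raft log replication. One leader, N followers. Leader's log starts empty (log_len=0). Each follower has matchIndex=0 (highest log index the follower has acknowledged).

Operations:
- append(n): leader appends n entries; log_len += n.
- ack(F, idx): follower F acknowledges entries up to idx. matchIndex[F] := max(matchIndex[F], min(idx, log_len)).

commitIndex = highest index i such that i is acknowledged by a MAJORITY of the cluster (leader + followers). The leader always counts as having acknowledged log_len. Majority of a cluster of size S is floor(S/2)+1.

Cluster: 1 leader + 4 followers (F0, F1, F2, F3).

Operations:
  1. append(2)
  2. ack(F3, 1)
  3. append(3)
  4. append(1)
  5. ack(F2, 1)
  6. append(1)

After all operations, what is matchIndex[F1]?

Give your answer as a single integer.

Op 1: append 2 -> log_len=2
Op 2: F3 acks idx 1 -> match: F0=0 F1=0 F2=0 F3=1; commitIndex=0
Op 3: append 3 -> log_len=5
Op 4: append 1 -> log_len=6
Op 5: F2 acks idx 1 -> match: F0=0 F1=0 F2=1 F3=1; commitIndex=1
Op 6: append 1 -> log_len=7

Answer: 0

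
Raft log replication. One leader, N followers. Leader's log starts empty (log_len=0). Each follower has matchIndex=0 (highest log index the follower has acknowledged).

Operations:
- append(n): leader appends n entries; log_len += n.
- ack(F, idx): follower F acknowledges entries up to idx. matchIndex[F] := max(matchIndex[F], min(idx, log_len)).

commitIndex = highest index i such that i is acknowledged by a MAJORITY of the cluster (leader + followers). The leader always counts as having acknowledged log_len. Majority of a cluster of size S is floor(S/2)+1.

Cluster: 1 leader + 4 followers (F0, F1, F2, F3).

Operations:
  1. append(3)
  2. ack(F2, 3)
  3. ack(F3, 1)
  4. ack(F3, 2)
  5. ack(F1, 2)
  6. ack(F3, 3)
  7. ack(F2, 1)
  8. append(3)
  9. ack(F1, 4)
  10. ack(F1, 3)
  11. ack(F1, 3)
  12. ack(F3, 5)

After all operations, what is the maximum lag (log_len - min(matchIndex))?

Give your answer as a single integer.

Answer: 6

Derivation:
Op 1: append 3 -> log_len=3
Op 2: F2 acks idx 3 -> match: F0=0 F1=0 F2=3 F3=0; commitIndex=0
Op 3: F3 acks idx 1 -> match: F0=0 F1=0 F2=3 F3=1; commitIndex=1
Op 4: F3 acks idx 2 -> match: F0=0 F1=0 F2=3 F3=2; commitIndex=2
Op 5: F1 acks idx 2 -> match: F0=0 F1=2 F2=3 F3=2; commitIndex=2
Op 6: F3 acks idx 3 -> match: F0=0 F1=2 F2=3 F3=3; commitIndex=3
Op 7: F2 acks idx 1 -> match: F0=0 F1=2 F2=3 F3=3; commitIndex=3
Op 8: append 3 -> log_len=6
Op 9: F1 acks idx 4 -> match: F0=0 F1=4 F2=3 F3=3; commitIndex=3
Op 10: F1 acks idx 3 -> match: F0=0 F1=4 F2=3 F3=3; commitIndex=3
Op 11: F1 acks idx 3 -> match: F0=0 F1=4 F2=3 F3=3; commitIndex=3
Op 12: F3 acks idx 5 -> match: F0=0 F1=4 F2=3 F3=5; commitIndex=4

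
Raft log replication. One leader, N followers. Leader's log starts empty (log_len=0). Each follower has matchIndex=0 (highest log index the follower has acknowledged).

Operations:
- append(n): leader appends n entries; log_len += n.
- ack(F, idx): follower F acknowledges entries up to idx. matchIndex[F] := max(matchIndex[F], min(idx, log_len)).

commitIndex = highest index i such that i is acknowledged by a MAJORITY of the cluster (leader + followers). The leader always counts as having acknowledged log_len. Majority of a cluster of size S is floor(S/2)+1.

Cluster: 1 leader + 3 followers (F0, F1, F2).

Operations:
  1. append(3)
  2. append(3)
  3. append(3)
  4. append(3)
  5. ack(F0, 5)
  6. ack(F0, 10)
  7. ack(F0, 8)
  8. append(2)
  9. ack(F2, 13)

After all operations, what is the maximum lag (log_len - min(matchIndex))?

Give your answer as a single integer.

Answer: 14

Derivation:
Op 1: append 3 -> log_len=3
Op 2: append 3 -> log_len=6
Op 3: append 3 -> log_len=9
Op 4: append 3 -> log_len=12
Op 5: F0 acks idx 5 -> match: F0=5 F1=0 F2=0; commitIndex=0
Op 6: F0 acks idx 10 -> match: F0=10 F1=0 F2=0; commitIndex=0
Op 7: F0 acks idx 8 -> match: F0=10 F1=0 F2=0; commitIndex=0
Op 8: append 2 -> log_len=14
Op 9: F2 acks idx 13 -> match: F0=10 F1=0 F2=13; commitIndex=10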